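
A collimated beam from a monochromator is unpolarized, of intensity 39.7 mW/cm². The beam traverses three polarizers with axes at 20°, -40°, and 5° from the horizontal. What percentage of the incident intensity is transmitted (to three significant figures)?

≈ 6.25%

Unpolarized light through the first polarizer → I₁ = 39.7 mW/cm²/2 = 19.85 mW/cm², polarized at 20°.
I₂ = I₁ · cos²(60°) = 19.85 · 0.25 = 4.963 mW/cm².
I₃ = I₂ · cos²(45°) = 4.963 · 0.5 = 2.481 mW/cm².
That is 6.25% of the incident intensity.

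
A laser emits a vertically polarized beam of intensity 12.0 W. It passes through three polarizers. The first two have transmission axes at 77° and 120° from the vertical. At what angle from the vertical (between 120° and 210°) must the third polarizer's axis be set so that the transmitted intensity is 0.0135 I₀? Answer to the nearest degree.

θ ≈ 165°

I₁ = I₀ cos²(77° − 0°) = I₀ cos²(77°) = 0.0506 I₀.
I₂ = I₁ cos²(120° − 77°) = 0.0506 I₀ · cos²(43°) = 0.02707 I₀.
Need I₃/I₀ = 0.0135, so cos²(θ − 120°) = 0.0135 / 0.02707 = 0.4988.
θ − 120° = arccos(√0.4988) = 45.1°, giving θ ≈ 120 + 45.1 = 165.1°.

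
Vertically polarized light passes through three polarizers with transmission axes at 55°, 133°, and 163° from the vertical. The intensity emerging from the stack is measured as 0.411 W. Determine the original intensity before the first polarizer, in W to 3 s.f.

I₀ ≈ 38.5 W

I₁ = I₀ cos²(55° − 0°) = I₀ cos²(55°) = 0.329 I₀.
I₂ = I₁ cos²(133° − 55°) = 0.329 I₀ · cos²(78°) = 0.01422 I₀.
I₃ = I₂ cos²(163° − 133°) = 0.01422 I₀ · cos²(30°) = 0.01067 I₀.
So 0.411 W = 0.01067 I₀, giving I₀ = 0.411/0.01067 = 38.53 W.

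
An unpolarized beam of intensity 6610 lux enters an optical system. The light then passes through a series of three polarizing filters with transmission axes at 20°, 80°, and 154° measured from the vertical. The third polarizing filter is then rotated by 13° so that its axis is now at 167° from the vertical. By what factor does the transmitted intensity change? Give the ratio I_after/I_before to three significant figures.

I_new/I_old ≈ 0.0361

Before rotation:
Unpolarized light through the first polarizer → I₁ = ½ I₀, now polarized at 20°.
I₂ = I₁ cos²(80° − 20°) = 0.5 I₀ · cos²(60°) = 0.125 I₀.
I₃ = I₂ cos²(154° − 80°) = 0.125 I₀ · cos²(74°) = 0.009497 I₀.
After rotation:
Unpolarized light through the first polarizer → I₁ = ½ I₀, now polarized at 20°.
I₂ = I₁ cos²(80° − 20°) = 0.5 I₀ · cos²(60°) = 0.125 I₀.
I₃ = I₂ cos²(167° − 80°) = 0.125 I₀ · cos²(87°) = 0.0003424 I₀.
Ratio = 0.0003424 / 0.009497 = 0.03605.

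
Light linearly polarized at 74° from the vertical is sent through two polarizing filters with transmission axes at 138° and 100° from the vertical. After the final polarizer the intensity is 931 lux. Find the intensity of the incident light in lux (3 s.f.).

I₁ = I₀ cos²(138° − 74°) = I₀ cos²(64°) = 0.1922 I₀.
I₂ = I₁ cos²(100° − 138°) = 0.1922 I₀ · cos²(38°) = 0.1193 I₀.
So 931 lux = 0.1193 I₀, giving I₀ = 931/0.1193 = 7802 lux.

I₀ ≈ 7800 lux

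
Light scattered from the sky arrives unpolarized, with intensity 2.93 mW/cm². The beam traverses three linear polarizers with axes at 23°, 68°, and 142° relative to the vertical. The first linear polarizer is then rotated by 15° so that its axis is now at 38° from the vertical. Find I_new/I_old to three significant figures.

Before rotation:
Unpolarized light through the first polarizer → I₁ = ½ I₀, now polarized at 23°.
I₂ = I₁ cos²(68° − 23°) = 0.5 I₀ · cos²(45°) = 0.25 I₀.
I₃ = I₂ cos²(142° − 68°) = 0.25 I₀ · cos²(74°) = 0.01899 I₀.
After rotation:
Unpolarized light through the first polarizer → I₁ = ½ I₀, now polarized at 38°.
I₂ = I₁ cos²(68° − 38°) = 0.5 I₀ · cos²(30°) = 0.375 I₀.
I₃ = I₂ cos²(142° − 68°) = 0.375 I₀ · cos²(74°) = 0.02849 I₀.
Ratio = 0.02849 / 0.01899 = 1.5.

I_new/I_old ≈ 1.50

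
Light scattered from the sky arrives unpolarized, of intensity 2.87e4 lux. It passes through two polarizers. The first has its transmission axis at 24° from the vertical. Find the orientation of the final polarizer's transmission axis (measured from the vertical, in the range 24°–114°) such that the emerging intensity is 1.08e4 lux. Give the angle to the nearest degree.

θ ≈ 54°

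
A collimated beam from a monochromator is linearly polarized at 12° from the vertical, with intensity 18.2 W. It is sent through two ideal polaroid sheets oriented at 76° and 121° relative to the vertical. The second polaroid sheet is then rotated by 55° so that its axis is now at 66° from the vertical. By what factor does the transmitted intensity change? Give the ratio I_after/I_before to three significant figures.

Before rotation:
I₁ = I₀ cos²(76° − 12°) = I₀ cos²(64°) = 0.1922 I₀.
I₂ = I₁ cos²(121° − 76°) = 0.1922 I₀ · cos²(45°) = 0.09608 I₀.
After rotation:
I₁ = I₀ cos²(76° − 12°) = I₀ cos²(64°) = 0.1922 I₀.
I₂ = I₁ cos²(66° − 76°) = 0.1922 I₀ · cos²(10°) = 0.1864 I₀.
Ratio = 0.1864 / 0.09608 = 1.94.

I_new/I_old ≈ 1.94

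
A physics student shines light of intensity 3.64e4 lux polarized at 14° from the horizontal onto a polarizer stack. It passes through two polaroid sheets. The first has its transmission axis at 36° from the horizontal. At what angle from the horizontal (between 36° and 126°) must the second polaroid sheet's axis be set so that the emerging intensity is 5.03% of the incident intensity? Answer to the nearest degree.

θ ≈ 112°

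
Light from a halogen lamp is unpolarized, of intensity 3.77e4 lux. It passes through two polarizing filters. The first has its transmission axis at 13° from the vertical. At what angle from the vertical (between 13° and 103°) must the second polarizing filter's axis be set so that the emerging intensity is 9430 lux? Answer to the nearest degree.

θ ≈ 58°

Unpolarized light through the first polarizer → I₁ = ½ I₀, now polarized at 13°.
Target fraction: 9430 / 3.77e4 lux = 0.2501 of I₀.
Need I₂/I₀ = 0.2501, so cos²(θ − 13°) = 0.2501 / 0.5 = 0.5003.
θ − 13° = arccos(√0.5003) = 45.0°, giving θ ≈ 13 + 45.0 = 58.0°.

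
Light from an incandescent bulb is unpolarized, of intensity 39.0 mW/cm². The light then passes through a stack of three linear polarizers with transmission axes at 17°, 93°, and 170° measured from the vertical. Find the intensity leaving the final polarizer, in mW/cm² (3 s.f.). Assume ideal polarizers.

I ≈ 0.0578 mW/cm²

Unpolarized light through the first polarizer → I₁ = 39.0 mW/cm²/2 = 19.5 mW/cm², polarized at 17°.
I₂ = I₁ · cos²(76°) = 19.5 · 0.05853 = 1.141 mW/cm².
I₃ = I₂ · cos²(77°) = 1.141 · 0.0506 = 0.05775 mW/cm².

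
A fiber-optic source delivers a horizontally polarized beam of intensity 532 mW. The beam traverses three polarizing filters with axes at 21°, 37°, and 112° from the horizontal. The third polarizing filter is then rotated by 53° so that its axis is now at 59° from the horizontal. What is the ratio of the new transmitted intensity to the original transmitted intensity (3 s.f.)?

I_new/I_old ≈ 12.8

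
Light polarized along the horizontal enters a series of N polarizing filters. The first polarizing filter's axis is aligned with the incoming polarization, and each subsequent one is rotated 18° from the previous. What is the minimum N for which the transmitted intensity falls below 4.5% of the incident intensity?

N = 32

First polarizer is aligned with the polarization: full transmission.
Each further stage multiplies by cos²(18°) = 0.9045.
After N polarizers: T = 0.9045^(N−1). Require T < 0.045 ⇒ N−1 > ln(0.045)/ln(0.9045) = 30.90, so N−1 ≥ 31 and N = 32.
Check: N=32 gives T = 0.04454 < 0.045; N=31 gives T = 0.04925.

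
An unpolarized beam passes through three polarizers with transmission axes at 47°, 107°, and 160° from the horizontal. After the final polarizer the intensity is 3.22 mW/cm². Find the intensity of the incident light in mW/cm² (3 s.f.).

Unpolarized light through the first polarizer → I₁ = ½ I₀, now polarized at 47°.
I₂ = I₁ cos²(107° − 47°) = 0.5 I₀ · cos²(60°) = 0.125 I₀.
I₃ = I₂ cos²(160° − 107°) = 0.125 I₀ · cos²(53°) = 0.04527 I₀.
So 3.22 mW/cm² = 0.04527 I₀, giving I₀ = 3.22/0.04527 = 71.12 mW/cm².

I₀ ≈ 71.1 mW/cm²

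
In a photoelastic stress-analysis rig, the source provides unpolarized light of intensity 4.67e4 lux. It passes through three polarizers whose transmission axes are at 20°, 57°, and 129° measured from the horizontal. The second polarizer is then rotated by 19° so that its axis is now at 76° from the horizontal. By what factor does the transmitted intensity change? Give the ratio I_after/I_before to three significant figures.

I_new/I_old ≈ 1.86

Before rotation:
Unpolarized light through the first polarizer → I₁ = ½ I₀, now polarized at 20°.
I₂ = I₁ cos²(57° − 20°) = 0.5 I₀ · cos²(37°) = 0.3189 I₀.
I₃ = I₂ cos²(129° − 57°) = 0.3189 I₀ · cos²(72°) = 0.03045 I₀.
After rotation:
Unpolarized light through the first polarizer → I₁ = ½ I₀, now polarized at 20°.
I₂ = I₁ cos²(76° − 20°) = 0.5 I₀ · cos²(56°) = 0.1563 I₀.
I₃ = I₂ cos²(129° − 76°) = 0.1563 I₀ · cos²(53°) = 0.05663 I₀.
Ratio = 0.05663 / 0.03045 = 1.859.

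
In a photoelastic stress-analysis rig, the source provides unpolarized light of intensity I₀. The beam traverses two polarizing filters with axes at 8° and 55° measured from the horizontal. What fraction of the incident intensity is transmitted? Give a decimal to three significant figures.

Unpolarized light through the first polarizer → I₁ = ½ I₀, now polarized at 8°.
I₂ = I₁ cos²(55° − 8°) = 0.5 I₀ · cos²(47°) = 0.2326 I₀.
Transmitted fraction = 0.2326.

≈ 0.233 I₀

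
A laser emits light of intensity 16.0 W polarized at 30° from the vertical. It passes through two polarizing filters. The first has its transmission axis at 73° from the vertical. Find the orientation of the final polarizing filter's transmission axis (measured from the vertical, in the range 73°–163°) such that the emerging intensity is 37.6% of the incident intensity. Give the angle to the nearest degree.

θ ≈ 106°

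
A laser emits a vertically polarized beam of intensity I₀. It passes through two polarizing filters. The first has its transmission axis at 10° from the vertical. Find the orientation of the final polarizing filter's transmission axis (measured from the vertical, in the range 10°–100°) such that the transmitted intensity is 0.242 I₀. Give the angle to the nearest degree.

θ ≈ 70°

I₁ = I₀ cos²(10° − 0°) = I₀ cos²(10°) = 0.9698 I₀.
Need I₂/I₀ = 0.242, so cos²(θ − 10°) = 0.242 / 0.9698 = 0.2495.
θ − 10° = arccos(√0.2495) = 60.0°, giving θ ≈ 10 + 60.0 = 70.0°.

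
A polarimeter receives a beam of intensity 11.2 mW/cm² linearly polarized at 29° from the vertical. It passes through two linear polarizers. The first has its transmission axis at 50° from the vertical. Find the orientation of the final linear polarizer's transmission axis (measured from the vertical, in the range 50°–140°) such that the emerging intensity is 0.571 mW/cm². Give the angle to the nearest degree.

θ ≈ 126°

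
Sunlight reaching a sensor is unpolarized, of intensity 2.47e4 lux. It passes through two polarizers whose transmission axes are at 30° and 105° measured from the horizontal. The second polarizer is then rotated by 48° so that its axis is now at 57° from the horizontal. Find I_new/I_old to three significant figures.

I_new/I_old ≈ 11.9

Before rotation:
Unpolarized light through the first polarizer → I₁ = ½ I₀, now polarized at 30°.
I₂ = I₁ cos²(105° − 30°) = 0.5 I₀ · cos²(75°) = 0.03349 I₀.
After rotation:
Unpolarized light through the first polarizer → I₁ = ½ I₀, now polarized at 30°.
I₂ = I₁ cos²(57° − 30°) = 0.5 I₀ · cos²(27°) = 0.3969 I₀.
Ratio = 0.3969 / 0.03349 = 11.85.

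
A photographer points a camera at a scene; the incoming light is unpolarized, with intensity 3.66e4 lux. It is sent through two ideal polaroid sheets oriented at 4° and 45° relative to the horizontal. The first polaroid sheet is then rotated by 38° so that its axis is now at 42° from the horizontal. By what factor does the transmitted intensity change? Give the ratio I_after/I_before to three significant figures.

I_new/I_old ≈ 1.75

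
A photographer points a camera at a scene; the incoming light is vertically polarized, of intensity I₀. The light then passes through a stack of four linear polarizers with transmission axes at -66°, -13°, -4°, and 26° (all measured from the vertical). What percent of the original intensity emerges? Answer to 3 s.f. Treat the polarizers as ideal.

≈ 4.38%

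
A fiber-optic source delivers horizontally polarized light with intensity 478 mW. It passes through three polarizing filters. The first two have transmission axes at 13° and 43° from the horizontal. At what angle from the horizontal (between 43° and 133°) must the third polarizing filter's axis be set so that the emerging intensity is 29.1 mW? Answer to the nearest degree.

θ ≈ 116°

I₁ = I₀ cos²(13° − 0°) = I₀ cos²(13°) = 0.9494 I₀.
I₂ = I₁ cos²(43° − 13°) = 0.9494 I₀ · cos²(30°) = 0.712 I₀.
Target fraction: 29.1 / 478 mW = 0.06088 of I₀.
Need I₃/I₀ = 0.06088, so cos²(θ − 43°) = 0.06088 / 0.712 = 0.0855.
θ − 43° = arccos(√0.0855) = 73.0°, giving θ ≈ 43 + 73.0 = 116.0°.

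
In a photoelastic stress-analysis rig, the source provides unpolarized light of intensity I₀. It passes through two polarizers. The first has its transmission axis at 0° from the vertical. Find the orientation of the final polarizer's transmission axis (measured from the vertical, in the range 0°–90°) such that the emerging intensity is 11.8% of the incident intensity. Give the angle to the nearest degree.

θ ≈ 61°

Unpolarized light through the first polarizer → I₁ = ½ I₀, now polarized at 0°.
Need I₂/I₀ = 0.118, so cos²(θ − 0°) = 0.118 / 0.5 = 0.236.
θ − 0° = arccos(√0.236) = 60.9°, giving θ ≈ 0 + 60.9 = 60.9°.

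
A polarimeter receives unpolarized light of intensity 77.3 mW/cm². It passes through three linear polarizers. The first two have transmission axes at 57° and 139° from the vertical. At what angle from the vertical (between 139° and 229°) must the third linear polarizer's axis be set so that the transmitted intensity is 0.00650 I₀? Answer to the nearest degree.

θ ≈ 174°

Unpolarized light through the first polarizer → I₁ = ½ I₀, now polarized at 57°.
I₂ = I₁ cos²(139° − 57°) = 0.5 I₀ · cos²(82°) = 0.009685 I₀.
Need I₃/I₀ = 0.0065, so cos²(θ − 139°) = 0.0065 / 0.009685 = 0.6712.
θ − 139° = arccos(√0.6712) = 35.0°, giving θ ≈ 139 + 35.0 = 174.0°.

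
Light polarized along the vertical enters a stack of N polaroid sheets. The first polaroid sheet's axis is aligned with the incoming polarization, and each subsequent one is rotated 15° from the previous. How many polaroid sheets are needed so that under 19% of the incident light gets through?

N = 25

First polarizer is aligned with the polarization: full transmission.
Each further stage multiplies by cos²(15°) = 0.933.
After N polarizers: T = 0.933^(N−1). Require T < 0.19 ⇒ N−1 > ln(0.19)/ln(0.933) = 23.95, so N−1 ≥ 24 and N = 25.
Check: N=25 gives T = 0.1894 < 0.19; N=24 gives T = 0.203.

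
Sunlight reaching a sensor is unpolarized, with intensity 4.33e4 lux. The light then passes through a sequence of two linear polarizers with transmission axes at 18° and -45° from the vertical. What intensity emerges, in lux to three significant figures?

Unpolarized light through the first polarizer → I₁ = 4.33e4 lux/2 = 2.165e+04 lux, polarized at 18°.
I₂ = I₁ · cos²(63°) = 2.165e+04 · 0.2061 = 4462 lux.

I ≈ 4460 lux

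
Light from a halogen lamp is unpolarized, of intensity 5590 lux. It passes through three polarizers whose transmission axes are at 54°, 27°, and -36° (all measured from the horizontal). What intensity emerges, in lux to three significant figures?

I ≈ 457 lux

Unpolarized light through the first polarizer → I₁ = 5590 lux/2 = 2795 lux, polarized at 54°.
I₂ = I₁ · cos²(27°) = 2795 · 0.7939 = 2219 lux.
I₃ = I₂ · cos²(63°) = 2219 · 0.2061 = 457.3 lux.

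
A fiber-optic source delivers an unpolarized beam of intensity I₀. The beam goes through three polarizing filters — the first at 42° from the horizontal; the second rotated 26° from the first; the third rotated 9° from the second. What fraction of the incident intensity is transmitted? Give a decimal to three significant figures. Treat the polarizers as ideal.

Unpolarized light through the first polarizer → I₁ = ½ I₀, now polarized at 42°.
I₂ = I₁ cos²(26°) = 0.5 · 0.8078 I₀ = 0.4039 I₀.
I₃ = I₂ cos²(9°) = 0.4039 · 0.9755 I₀ = 0.394 I₀.
Transmitted fraction = 0.394.

≈ 0.394 I₀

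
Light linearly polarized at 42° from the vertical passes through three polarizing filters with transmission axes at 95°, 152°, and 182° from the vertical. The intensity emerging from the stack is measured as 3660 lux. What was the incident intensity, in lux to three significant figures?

I₀ ≈ 4.54e4 lux

I₁ = I₀ cos²(95° − 42°) = I₀ cos²(53°) = 0.3622 I₀.
I₂ = I₁ cos²(152° − 95°) = 0.3622 I₀ · cos²(57°) = 0.1074 I₀.
I₃ = I₂ cos²(182° − 152°) = 0.1074 I₀ · cos²(30°) = 0.08058 I₀.
So 3660 lux = 0.08058 I₀, giving I₀ = 3660/0.08058 = 4.542e+04 lux.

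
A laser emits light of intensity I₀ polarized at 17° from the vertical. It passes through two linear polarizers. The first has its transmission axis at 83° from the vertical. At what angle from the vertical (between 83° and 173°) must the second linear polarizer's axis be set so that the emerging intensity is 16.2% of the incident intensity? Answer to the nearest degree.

θ ≈ 91°

I₁ = I₀ cos²(83° − 17°) = I₀ cos²(66°) = 0.1654 I₀.
Need I₂/I₀ = 0.162, so cos²(θ − 83°) = 0.162 / 0.1654 = 0.9792.
θ − 83° = arccos(√0.9792) = 8.3°, giving θ ≈ 83 + 8.3 = 91.3°.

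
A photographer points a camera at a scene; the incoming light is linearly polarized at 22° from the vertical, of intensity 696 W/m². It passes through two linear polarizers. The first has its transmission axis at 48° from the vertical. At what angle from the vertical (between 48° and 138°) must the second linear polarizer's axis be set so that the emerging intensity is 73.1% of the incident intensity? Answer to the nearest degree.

θ ≈ 66°

By Malus's law, I₁ = I₀ cos²(48° − 22°) = I₀ cos²(26°) = 0.8078 I₀.
Need I₂/I₀ = 0.731, so cos²(θ − 48°) = 0.731 / 0.8078 = 0.9049.
θ − 48° = arccos(√0.9049) = 18.0°, giving θ ≈ 48 + 18.0 = 66.0°.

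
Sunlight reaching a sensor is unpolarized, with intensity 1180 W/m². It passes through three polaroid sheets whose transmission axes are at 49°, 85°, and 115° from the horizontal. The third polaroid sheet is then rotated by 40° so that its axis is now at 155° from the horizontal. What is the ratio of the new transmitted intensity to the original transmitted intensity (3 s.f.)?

I_new/I_old ≈ 0.156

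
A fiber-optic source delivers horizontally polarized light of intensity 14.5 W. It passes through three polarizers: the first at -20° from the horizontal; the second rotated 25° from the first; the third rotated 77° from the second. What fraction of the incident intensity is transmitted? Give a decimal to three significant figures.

I/I₀ ≈ 0.0367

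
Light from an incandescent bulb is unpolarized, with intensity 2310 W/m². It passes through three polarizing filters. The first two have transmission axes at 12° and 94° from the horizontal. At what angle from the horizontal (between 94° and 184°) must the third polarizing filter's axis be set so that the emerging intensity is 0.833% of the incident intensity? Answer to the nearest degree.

θ ≈ 116°

Unpolarized light through the first polarizer → I₁ = ½ I₀, now polarized at 12°.
I₂ = I₁ cos²(94° − 12°) = 0.5 I₀ · cos²(82°) = 0.009685 I₀.
Need I₃/I₀ = 0.00833, so cos²(θ − 94°) = 0.00833 / 0.009685 = 0.8601.
θ − 94° = arccos(√0.8601) = 22.0°, giving θ ≈ 94 + 22.0 = 116.0°.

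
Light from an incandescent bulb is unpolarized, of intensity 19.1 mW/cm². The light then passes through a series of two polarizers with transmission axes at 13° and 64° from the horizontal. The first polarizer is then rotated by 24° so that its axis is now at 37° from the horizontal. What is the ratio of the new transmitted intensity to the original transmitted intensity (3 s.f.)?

I_new/I_old ≈ 2.00

Before rotation:
Unpolarized light through the first polarizer → I₁ = ½ I₀, now polarized at 13°.
I₂ = I₁ cos²(64° − 13°) = 0.5 I₀ · cos²(51°) = 0.198 I₀.
After rotation:
Unpolarized light through the first polarizer → I₁ = ½ I₀, now polarized at 37°.
I₂ = I₁ cos²(64° − 37°) = 0.5 I₀ · cos²(27°) = 0.3969 I₀.
Ratio = 0.3969 / 0.198 = 2.005.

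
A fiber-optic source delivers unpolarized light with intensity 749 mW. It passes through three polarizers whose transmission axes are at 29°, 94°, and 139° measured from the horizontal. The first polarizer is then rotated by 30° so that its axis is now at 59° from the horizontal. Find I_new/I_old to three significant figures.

I_new/I_old ≈ 3.76

Before rotation:
Unpolarized light through the first polarizer → I₁ = ½ I₀, now polarized at 29°.
I₂ = I₁ cos²(94° − 29°) = 0.5 I₀ · cos²(65°) = 0.0893 I₀.
I₃ = I₂ cos²(139° − 94°) = 0.0893 I₀ · cos²(45°) = 0.04465 I₀.
After rotation:
Unpolarized light through the first polarizer → I₁ = ½ I₀, now polarized at 59°.
I₂ = I₁ cos²(94° − 59°) = 0.5 I₀ · cos²(35°) = 0.3355 I₀.
I₃ = I₂ cos²(139° − 94°) = 0.3355 I₀ · cos²(45°) = 0.1678 I₀.
Ratio = 0.1678 / 0.04465 = 3.757.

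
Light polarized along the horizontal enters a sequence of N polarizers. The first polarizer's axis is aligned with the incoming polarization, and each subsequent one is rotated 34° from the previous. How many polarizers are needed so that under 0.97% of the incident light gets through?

N = 14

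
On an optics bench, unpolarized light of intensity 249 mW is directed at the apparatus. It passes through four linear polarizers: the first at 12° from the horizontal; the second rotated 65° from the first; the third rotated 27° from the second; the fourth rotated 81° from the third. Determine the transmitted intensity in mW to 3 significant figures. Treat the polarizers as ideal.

I ≈ 0.432 mW

Unpolarized light through the first polarizer → I₁ = 249 mW/2 = 124.5 mW, polarized at 12°.
I₂ = I₁ · cos²(65°) = 124.5 · 0.1786 = 22.24 mW.
I₃ = I₂ · cos²(27°) = 22.24 · 0.7939 = 17.65 mW.
I₄ = I₃ · cos²(81°) = 17.65 · 0.02447 = 0.432 mW.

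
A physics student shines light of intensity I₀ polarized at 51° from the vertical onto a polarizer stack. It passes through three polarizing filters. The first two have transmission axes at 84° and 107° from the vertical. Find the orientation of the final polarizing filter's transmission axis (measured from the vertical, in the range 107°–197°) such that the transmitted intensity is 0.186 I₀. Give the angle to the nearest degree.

By Malus's law, I₁ = I₀ cos²(84° − 51°) = I₀ cos²(33°) = 0.7034 I₀.
I₂ = I₁ cos²(107° − 84°) = 0.7034 I₀ · cos²(23°) = 0.596 I₀.
Need I₃/I₀ = 0.186, so cos²(θ − 107°) = 0.186 / 0.596 = 0.3121.
θ − 107° = arccos(√0.3121) = 56.0°, giving θ ≈ 107 + 56.0 = 163.0°.

θ ≈ 163°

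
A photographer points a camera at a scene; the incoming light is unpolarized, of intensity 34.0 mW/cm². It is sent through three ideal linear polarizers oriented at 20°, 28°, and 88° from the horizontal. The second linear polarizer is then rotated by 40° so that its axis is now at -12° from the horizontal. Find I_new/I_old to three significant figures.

I_new/I_old ≈ 0.0885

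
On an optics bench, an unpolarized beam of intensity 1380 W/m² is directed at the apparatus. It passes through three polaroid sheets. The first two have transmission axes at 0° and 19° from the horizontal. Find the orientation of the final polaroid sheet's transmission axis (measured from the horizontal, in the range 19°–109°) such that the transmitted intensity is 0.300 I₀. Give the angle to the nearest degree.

θ ≈ 54°

Unpolarized light through the first polarizer → I₁ = ½ I₀, now polarized at 0°.
I₂ = I₁ cos²(19° − 0°) = 0.5 I₀ · cos²(19°) = 0.447 I₀.
Need I₃/I₀ = 0.3, so cos²(θ − 19°) = 0.3 / 0.447 = 0.6711.
θ − 19° = arccos(√0.6711) = 35.0°, giving θ ≈ 19 + 35.0 = 54.0°.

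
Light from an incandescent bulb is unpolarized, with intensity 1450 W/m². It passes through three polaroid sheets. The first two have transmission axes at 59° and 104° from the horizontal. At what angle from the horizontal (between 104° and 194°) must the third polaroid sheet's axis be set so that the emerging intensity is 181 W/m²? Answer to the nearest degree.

Unpolarized light through the first polarizer → I₁ = ½ I₀, now polarized at 59°.
I₂ = I₁ cos²(104° − 59°) = 0.5 I₀ · cos²(45°) = 0.25 I₀.
Target fraction: 181 / 1450 W/m² = 0.1248 of I₀.
Need I₃/I₀ = 0.1248, so cos²(θ − 104°) = 0.1248 / 0.25 = 0.4993.
θ − 104° = arccos(√0.4993) = 45.0°, giving θ ≈ 104 + 45.0 = 149.0°.

θ ≈ 149°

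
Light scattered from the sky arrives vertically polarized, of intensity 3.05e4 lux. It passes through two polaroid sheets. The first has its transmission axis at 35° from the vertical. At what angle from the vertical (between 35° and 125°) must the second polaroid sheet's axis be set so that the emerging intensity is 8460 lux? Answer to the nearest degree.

θ ≈ 85°

I₁ = I₀ cos²(35° − 0°) = I₀ cos²(35°) = 0.671 I₀.
Target fraction: 8460 / 3.05e4 lux = 0.2774 of I₀.
Need I₂/I₀ = 0.2774, so cos²(θ − 35°) = 0.2774 / 0.671 = 0.4134.
θ − 35° = arccos(√0.4134) = 50.0°, giving θ ≈ 35 + 50.0 = 85.0°.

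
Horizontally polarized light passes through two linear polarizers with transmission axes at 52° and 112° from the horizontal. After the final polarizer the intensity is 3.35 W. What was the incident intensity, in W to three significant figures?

I₁ = I₀ cos²(52° − 0°) = I₀ cos²(52°) = 0.379 I₀.
I₂ = I₁ cos²(112° − 52°) = 0.379 I₀ · cos²(60°) = 0.09476 I₀.
So 3.35 W = 0.09476 I₀, giving I₀ = 3.35/0.09476 = 35.35 W.

I₀ ≈ 35.4 W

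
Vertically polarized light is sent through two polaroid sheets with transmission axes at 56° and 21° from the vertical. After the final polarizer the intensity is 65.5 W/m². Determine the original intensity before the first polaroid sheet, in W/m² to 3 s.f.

I₀ ≈ 312 W/m²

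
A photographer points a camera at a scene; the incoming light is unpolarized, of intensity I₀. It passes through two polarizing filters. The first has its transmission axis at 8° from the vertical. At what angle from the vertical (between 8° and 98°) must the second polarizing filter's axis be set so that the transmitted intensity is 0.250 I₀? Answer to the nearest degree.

θ ≈ 53°

Unpolarized light through the first polarizer → I₁ = ½ I₀, now polarized at 8°.
Need I₂/I₀ = 0.25, so cos²(θ − 8°) = 0.25 / 0.5 = 0.5.
θ − 8° = arccos(√0.5) = 45.0°, giving θ ≈ 8 + 45.0 = 53.0°.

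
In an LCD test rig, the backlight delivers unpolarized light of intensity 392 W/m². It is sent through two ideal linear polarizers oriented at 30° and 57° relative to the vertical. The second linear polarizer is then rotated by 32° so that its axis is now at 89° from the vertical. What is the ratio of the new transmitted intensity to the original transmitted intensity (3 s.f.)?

I_new/I_old ≈ 0.334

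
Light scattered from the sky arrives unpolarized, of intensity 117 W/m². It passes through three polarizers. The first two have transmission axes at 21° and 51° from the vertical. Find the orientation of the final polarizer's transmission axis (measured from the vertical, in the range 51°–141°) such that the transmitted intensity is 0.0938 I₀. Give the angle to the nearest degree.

Unpolarized light through the first polarizer → I₁ = ½ I₀, now polarized at 21°.
I₂ = I₁ cos²(51° − 21°) = 0.5 I₀ · cos²(30°) = 0.375 I₀.
Need I₃/I₀ = 0.0938, so cos²(θ − 51°) = 0.0938 / 0.375 = 0.2501.
θ − 51° = arccos(√0.2501) = 60.0°, giving θ ≈ 51 + 60.0 = 111.0°.

θ ≈ 111°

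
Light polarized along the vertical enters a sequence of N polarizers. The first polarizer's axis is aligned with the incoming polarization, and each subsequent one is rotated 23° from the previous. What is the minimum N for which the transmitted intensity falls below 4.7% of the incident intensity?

N = 20

First polarizer is aligned with the polarization: full transmission.
Each further stage multiplies by cos²(23°) = 0.8473.
After N polarizers: T = 0.8473^(N−1). Require T < 0.047 ⇒ N−1 > ln(0.047)/ln(0.8473) = 18.46, so N−1 ≥ 19 and N = 20.
Check: N=20 gives T = 0.04295 < 0.047; N=19 gives T = 0.05069.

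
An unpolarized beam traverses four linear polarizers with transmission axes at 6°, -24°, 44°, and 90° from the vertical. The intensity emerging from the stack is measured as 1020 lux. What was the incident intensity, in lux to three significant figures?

I₀ ≈ 4.02e4 lux

Unpolarized light through the first polarizer → I₁ = ½ I₀, now polarized at 6°.
I₂ = I₁ cos²(-24° − 6°) = 0.5 I₀ · cos²(30°) = 0.375 I₀.
I₃ = I₂ cos²(44° + 24°) = 0.375 I₀ · cos²(68°) = 0.05262 I₀.
I₄ = I₃ cos²(90° − 44°) = 0.05262 I₀ · cos²(46°) = 0.02539 I₀.
So 1020 lux = 0.02539 I₀, giving I₀ = 1020/0.02539 = 4.017e+04 lux.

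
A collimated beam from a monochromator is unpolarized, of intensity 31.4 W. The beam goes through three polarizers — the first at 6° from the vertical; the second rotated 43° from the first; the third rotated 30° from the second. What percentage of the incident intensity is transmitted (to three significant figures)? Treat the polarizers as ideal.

Unpolarized light through the first polarizer → I₁ = 31.4 W/2 = 15.7 W, polarized at 6°.
I₂ = I₁ · cos²(43°) = 15.7 · 0.5349 = 8.398 W.
I₃ = I₂ · cos²(30°) = 8.398 · 0.75 = 6.298 W.
That is 20.06% of the incident intensity.

≈ 20.1%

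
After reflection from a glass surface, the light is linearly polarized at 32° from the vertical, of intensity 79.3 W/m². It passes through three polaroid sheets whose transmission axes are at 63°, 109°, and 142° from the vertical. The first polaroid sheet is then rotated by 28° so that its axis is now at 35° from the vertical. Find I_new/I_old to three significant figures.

Before rotation:
I₁ = I₀ cos²(63° − 32°) = I₀ cos²(31°) = 0.7347 I₀.
I₂ = I₁ cos²(109° − 63°) = 0.7347 I₀ · cos²(46°) = 0.3545 I₀.
I₃ = I₂ cos²(142° − 109°) = 0.3545 I₀ · cos²(33°) = 0.2494 I₀.
After rotation:
I₁ = I₀ cos²(35° − 32°) = I₀ cos²(3°) = 0.9973 I₀.
I₂ = I₁ cos²(109° − 35°) = 0.9973 I₀ · cos²(74°) = 0.07577 I₀.
I₃ = I₂ cos²(142° − 109°) = 0.07577 I₀ · cos²(33°) = 0.05329 I₀.
Ratio = 0.05329 / 0.2494 = 0.2137.

I_new/I_old ≈ 0.214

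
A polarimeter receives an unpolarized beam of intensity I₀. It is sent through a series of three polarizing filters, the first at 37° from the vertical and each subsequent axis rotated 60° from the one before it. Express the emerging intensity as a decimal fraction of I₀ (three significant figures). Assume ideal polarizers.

≈ 0.0313 I₀

Unpolarized light through the first polarizer → I₁ = ½ I₀, now polarized at 37°.
I₂ = I₁ cos²(60°) = 0.5 · 0.25 I₀ = 0.125 I₀.
I₃ = I₂ cos²(60°) = 0.125 · 0.25 I₀ = 0.03125 I₀.
Transmitted fraction = 0.03125.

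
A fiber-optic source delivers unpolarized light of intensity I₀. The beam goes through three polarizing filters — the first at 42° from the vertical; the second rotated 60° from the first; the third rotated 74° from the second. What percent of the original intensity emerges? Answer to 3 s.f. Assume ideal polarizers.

≈ 0.950%

Unpolarized light through the first polarizer → I₁ = ½ I₀, now polarized at 42°.
I₂ = I₁ cos²(60°) = 0.5 · 0.25 I₀ = 0.125 I₀.
I₃ = I₂ cos²(74°) = 0.125 · 0.07598 I₀ = 0.009497 I₀.
That is 0.9497% of the incident intensity.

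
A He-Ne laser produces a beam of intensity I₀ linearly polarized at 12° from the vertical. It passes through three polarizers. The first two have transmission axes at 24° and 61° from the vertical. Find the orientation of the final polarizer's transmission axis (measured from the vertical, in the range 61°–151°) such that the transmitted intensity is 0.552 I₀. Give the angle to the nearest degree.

I₁ = I₀ cos²(24° − 12°) = I₀ cos²(12°) = 0.9568 I₀.
I₂ = I₁ cos²(61° − 24°) = 0.9568 I₀ · cos²(37°) = 0.6102 I₀.
Need I₃/I₀ = 0.552, so cos²(θ − 61°) = 0.552 / 0.6102 = 0.9046.
θ − 61° = arccos(√0.9046) = 18.0°, giving θ ≈ 61 + 18.0 = 79.0°.

θ ≈ 79°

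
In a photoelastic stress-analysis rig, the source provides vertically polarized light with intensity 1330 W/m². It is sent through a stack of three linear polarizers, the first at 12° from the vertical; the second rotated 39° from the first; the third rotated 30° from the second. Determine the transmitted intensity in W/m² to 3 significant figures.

I ≈ 576 W/m²

I₁ = 1330 W/m² · cos²(12°) = 1273 W/m².
I₂ = I₁ · cos²(39°) = 1273 · 0.604 = 768.5 W/m².
I₃ = I₂ · cos²(30°) = 768.5 · 0.75 = 576.4 W/m².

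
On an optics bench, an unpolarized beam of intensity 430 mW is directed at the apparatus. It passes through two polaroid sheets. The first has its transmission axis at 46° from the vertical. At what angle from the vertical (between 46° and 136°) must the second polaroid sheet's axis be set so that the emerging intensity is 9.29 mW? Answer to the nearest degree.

Unpolarized light through the first polarizer → I₁ = ½ I₀, now polarized at 46°.
Target fraction: 9.29 / 430 mW = 0.0216 of I₀.
Need I₂/I₀ = 0.0216, so cos²(θ − 46°) = 0.0216 / 0.5 = 0.04321.
θ − 46° = arccos(√0.04321) = 78.0°, giving θ ≈ 46 + 78.0 = 124.0°.

θ ≈ 124°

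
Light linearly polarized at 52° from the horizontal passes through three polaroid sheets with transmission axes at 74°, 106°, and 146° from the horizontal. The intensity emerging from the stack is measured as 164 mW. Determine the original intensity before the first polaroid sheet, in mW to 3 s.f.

I₁ = I₀ cos²(74° − 52°) = I₀ cos²(22°) = 0.8597 I₀.
I₂ = I₁ cos²(106° − 74°) = 0.8597 I₀ · cos²(32°) = 0.6183 I₀.
I₃ = I₂ cos²(146° − 106°) = 0.6183 I₀ · cos²(40°) = 0.3628 I₀.
So 164 mW = 0.3628 I₀, giving I₀ = 164/0.3628 = 452 mW.

I₀ ≈ 452 mW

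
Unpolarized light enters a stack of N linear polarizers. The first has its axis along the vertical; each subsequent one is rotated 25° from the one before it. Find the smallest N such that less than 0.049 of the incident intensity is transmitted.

First polarizer halves the unpolarized light: factor 1/2.
Each further stage multiplies by cos²(25°) = 0.8214.
After N polarizers: T = 0.5·0.8214^(N−1). Require T < 0.049 ⇒ N−1 > ln(0.049/0.5)/ln(0.8214) = 11.81, so N−1 ≥ 12 and N = 13.
Check: N=13 gives T = 0.04716 < 0.049; N=12 gives T = 0.05742.

N = 13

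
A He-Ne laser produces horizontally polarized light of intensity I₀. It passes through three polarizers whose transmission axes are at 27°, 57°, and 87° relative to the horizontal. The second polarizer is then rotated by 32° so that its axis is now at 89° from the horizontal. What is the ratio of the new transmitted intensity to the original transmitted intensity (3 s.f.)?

I_new/I_old ≈ 0.391

Before rotation:
I₁ = I₀ cos²(27° − 0°) = I₀ cos²(27°) = 0.7939 I₀.
I₂ = I₁ cos²(57° − 27°) = 0.7939 I₀ · cos²(30°) = 0.5954 I₀.
I₃ = I₂ cos²(87° − 57°) = 0.5954 I₀ · cos²(30°) = 0.4466 I₀.
After rotation:
I₁ = I₀ cos²(27° − 0°) = I₀ cos²(27°) = 0.7939 I₀.
I₂ = I₁ cos²(89° − 27°) = 0.7939 I₀ · cos²(62°) = 0.175 I₀.
I₃ = I₂ cos²(87° − 89°) = 0.175 I₀ · cos²(2°) = 0.1748 I₀.
Ratio = 0.1748 / 0.4466 = 0.3914.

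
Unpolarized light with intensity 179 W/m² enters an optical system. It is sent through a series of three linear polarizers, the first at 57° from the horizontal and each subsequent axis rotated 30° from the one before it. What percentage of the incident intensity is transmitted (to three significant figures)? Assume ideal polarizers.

≈ 28.1%

Unpolarized light through the first polarizer → I₁ = 179 W/m²/2 = 89.5 W/m², polarized at 57°.
I₂ = I₁ · cos²(30°) = 89.5 · 0.75 = 67.13 W/m².
I₃ = I₂ · cos²(30°) = 67.13 · 0.75 = 50.34 W/m².
That is 28.13% of the incident intensity.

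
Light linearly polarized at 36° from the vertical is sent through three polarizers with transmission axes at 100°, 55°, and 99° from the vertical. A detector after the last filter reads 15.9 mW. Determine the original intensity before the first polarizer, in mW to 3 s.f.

I₀ ≈ 320 mW

By Malus's law, I₁ = I₀ cos²(100° − 36°) = I₀ cos²(64°) = 0.1922 I₀.
I₂ = I₁ cos²(55° − 100°) = 0.1922 I₀ · cos²(45°) = 0.09608 I₀.
I₃ = I₂ cos²(99° − 55°) = 0.09608 I₀ · cos²(44°) = 0.04972 I₀.
So 15.9 mW = 0.04972 I₀, giving I₀ = 15.9/0.04972 = 319.8 mW.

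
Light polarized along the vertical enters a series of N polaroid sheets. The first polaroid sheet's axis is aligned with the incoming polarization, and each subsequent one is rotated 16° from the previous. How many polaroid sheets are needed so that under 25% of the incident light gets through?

First polarizer is aligned with the polarization: full transmission.
Each further stage multiplies by cos²(16°) = 0.924.
After N polarizers: T = 0.924^(N−1). Require T < 0.25 ⇒ N−1 > ln(0.25)/ln(0.924) = 17.54, so N−1 ≥ 18 and N = 19.
Check: N=19 gives T = 0.2412 < 0.25; N=18 gives T = 0.261.

N = 19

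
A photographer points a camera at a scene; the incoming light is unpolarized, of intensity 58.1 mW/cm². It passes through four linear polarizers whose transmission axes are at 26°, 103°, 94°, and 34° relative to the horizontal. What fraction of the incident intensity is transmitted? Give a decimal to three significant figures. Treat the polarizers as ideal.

Unpolarized light through the first polarizer → I₁ = 58.1 mW/cm²/2 = 29.05 mW/cm², polarized at 26°.
I₂ = I₁ · cos²(77°) = 29.05 · 0.0506 = 1.47 mW/cm².
I₃ = I₂ · cos²(9°) = 1.47 · 0.9755 = 1.434 mW/cm².
I₄ = I₃ · cos²(60°) = 1.434 · 0.25 = 0.3585 mW/cm².
Transmitted fraction = 0.006171.

I/I₀ ≈ 0.00617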